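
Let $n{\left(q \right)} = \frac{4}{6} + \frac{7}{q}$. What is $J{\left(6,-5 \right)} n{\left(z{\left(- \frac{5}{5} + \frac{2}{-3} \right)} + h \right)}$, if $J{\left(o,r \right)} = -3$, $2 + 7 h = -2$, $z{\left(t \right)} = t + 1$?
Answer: $\frac{389}{26} \approx 14.962$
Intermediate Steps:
$z{\left(t \right)} = 1 + t$
$h = - \frac{4}{7}$ ($h = - \frac{2}{7} + \frac{1}{7} \left(-2\right) = - \frac{2}{7} - \frac{2}{7} = - \frac{4}{7} \approx -0.57143$)
$n{\left(q \right)} = \frac{2}{3} + \frac{7}{q}$ ($n{\left(q \right)} = 4 \cdot \frac{1}{6} + \frac{7}{q} = \frac{2}{3} + \frac{7}{q}$)
$J{\left(6,-5 \right)} n{\left(z{\left(- \frac{5}{5} + \frac{2}{-3} \right)} + h \right)} = - 3 \left(\frac{2}{3} + \frac{7}{\left(1 + \left(- \frac{5}{5} + \frac{2}{-3}\right)\right) - \frac{4}{7}}\right) = - 3 \left(\frac{2}{3} + \frac{7}{\left(1 + \left(\left(-5\right) \frac{1}{5} + 2 \left(- \frac{1}{3}\right)\right)\right) - \frac{4}{7}}\right) = - 3 \left(\frac{2}{3} + \frac{7}{\left(1 - \frac{5}{3}\right) - \frac{4}{7}}\right) = - 3 \left(\frac{2}{3} + \frac{7}{- \frac{2}{3} - \frac{4}{7}}\right) = - 3 \left(\frac{2}{3} + \frac{7}{- \frac{26}{21}}\right) = - 3 \left(\frac{2}{3} + 7 \left(- \frac{21}{26}\right)\right) = - 3 \left(\frac{2}{3} - \frac{147}{26}\right) = \left(-3\right) \left(- \frac{389}{78}\right) = \frac{389}{26}$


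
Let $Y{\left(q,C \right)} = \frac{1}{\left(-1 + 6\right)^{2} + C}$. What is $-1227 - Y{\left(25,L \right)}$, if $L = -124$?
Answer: $- \frac{121472}{99} \approx -1227.0$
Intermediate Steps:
$Y{\left(q,C \right)} = \frac{1}{25 + C}$ ($Y{\left(q,C \right)} = \frac{1}{5^{2} + C} = \frac{1}{25 + C}$)
$-1227 - Y{\left(25,L \right)} = -1227 - \frac{1}{25 - 124} = -1227 - \frac{1}{-99} = -1227 - - \frac{1}{99} = -1227 + \frac{1}{99} = - \frac{121472}{99}$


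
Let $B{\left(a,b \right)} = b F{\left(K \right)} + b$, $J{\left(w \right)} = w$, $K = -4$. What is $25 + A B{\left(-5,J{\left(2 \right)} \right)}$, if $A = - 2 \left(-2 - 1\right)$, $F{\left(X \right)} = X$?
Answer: $-11$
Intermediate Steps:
$B{\left(a,b \right)} = - 3 b$ ($B{\left(a,b \right)} = b \left(-4\right) + b = - 4 b + b = - 3 b$)
$A = 6$ ($A = \left(-2\right) \left(-3\right) = 6$)
$25 + A B{\left(-5,J{\left(2 \right)} \right)} = 25 + 6 \left(\left(-3\right) 2\right) = 25 + 6 \left(-6\right) = 25 - 36 = -11$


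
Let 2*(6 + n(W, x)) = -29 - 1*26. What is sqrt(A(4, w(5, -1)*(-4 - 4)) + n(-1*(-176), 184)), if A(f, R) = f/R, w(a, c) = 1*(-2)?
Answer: I*sqrt(133)/2 ≈ 5.7663*I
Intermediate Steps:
w(a, c) = -2
n(W, x) = -67/2 (n(W, x) = -6 + (-29 - 1*26)/2 = -6 + (-29 - 26)/2 = -6 + (1/2)*(-55) = -6 - 55/2 = -67/2)
sqrt(A(4, w(5, -1)*(-4 - 4)) + n(-1*(-176), 184)) = sqrt(4/((-2*(-4 - 4))) - 67/2) = sqrt(4/((-2*(-8))) - 67/2) = sqrt(4/16 - 67/2) = sqrt(4*(1/16) - 67/2) = sqrt(1/4 - 67/2) = sqrt(-133/4) = I*sqrt(133)/2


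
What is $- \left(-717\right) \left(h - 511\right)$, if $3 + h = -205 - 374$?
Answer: $-783681$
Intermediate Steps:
$h = -582$ ($h = -3 - 579 = -582$)
$- \left(-717\right) \left(h - 511\right) = - \left(-717\right) \left(-582 - 511\right) = - \left(-717\right) \left(-1093\right) = \left(-1\right) 783681 = -783681$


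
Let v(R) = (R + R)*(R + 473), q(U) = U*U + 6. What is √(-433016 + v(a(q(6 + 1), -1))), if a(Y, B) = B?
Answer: 2*I*√108490 ≈ 658.76*I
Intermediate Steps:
q(U) = 6 + U² (q(U) = U² + 6 = 6 + U²)
v(R) = 2*R*(473 + R) (v(R) = (2*R)*(473 + R) = 2*R*(473 + R))
√(-433016 + v(a(q(6 + 1), -1))) = √(-433016 + 2*(-1)*(473 - 1)) = √(-433016 + 2*(-1)*472) = √(-433016 - 944) = √(-433960) = 2*I*√108490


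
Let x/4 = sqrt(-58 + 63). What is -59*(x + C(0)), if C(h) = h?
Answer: -236*sqrt(5) ≈ -527.71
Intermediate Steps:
x = 4*sqrt(5) (x = 4*sqrt(-58 + 63) = 4*sqrt(5) ≈ 8.9443)
-59*(x + C(0)) = -59*(4*sqrt(5) + 0) = -236*sqrt(5)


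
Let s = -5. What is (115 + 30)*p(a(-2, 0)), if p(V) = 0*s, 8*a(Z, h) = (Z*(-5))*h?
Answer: 0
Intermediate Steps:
a(Z, h) = -5*Z*h/8 (a(Z, h) = ((Z*(-5))*h)/8 = ((-5*Z)*h)/8 = (-5*Z*h)/8 = -5*Z*h/8)
p(V) = 0 (p(V) = 0*(-5) = 0)
(115 + 30)*p(a(-2, 0)) = (115 + 30)*0 = 145*0 = 0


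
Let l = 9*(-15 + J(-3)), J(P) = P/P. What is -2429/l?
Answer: 347/18 ≈ 19.278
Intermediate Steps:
J(P) = 1
l = -126 (l = 9*(-15 + 1) = 9*(-14) = -126)
-2429/l = -2429/(-126) = -2429*(-1/126) = 347/18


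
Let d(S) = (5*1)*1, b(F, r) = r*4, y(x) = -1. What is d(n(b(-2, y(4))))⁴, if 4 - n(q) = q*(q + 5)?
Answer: 625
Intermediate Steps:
b(F, r) = 4*r
n(q) = 4 - q*(5 + q) (n(q) = 4 - q*(q + 5) = 4 - q*(5 + q))
d(S) = 5 (d(S) = 5*1 = 5)
d(n(b(-2, y(4))))⁴ = 5⁴ = 625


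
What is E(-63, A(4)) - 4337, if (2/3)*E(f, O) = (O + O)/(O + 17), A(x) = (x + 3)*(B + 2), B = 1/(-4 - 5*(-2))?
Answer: -836768/193 ≈ -4335.6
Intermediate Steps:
B = ⅙ (B = 1/(-4 + 10) = 1/6 = ⅙ ≈ 0.16667)
A(x) = 13/2 + 13*x/6 (A(x) = (x + 3)*(⅙ + 2) = (3 + x)*(13/6) = 13/2 + 13*x/6)
E(f, O) = 3*O/(17 + O) (E(f, O) = 3*((O + O)/(O + 17))/2 = 3*((2*O)/(17 + O))/2 = 3*(2*O/(17 + O))/2 = 3*O/(17 + O))
E(-63, A(4)) - 4337 = 3*(13/2 + (13/6)*4)/(17 + (13/2 + (13/6)*4)) - 4337 = 3*(13/2 + 26/3)/(17 + (13/2 + 26/3)) - 4337 = 3*(91/6)/(17 + 91/6) - 4337 = 3*(91/6)/(193/6) - 4337 = 3*(91/6)*(6/193) - 4337 = 273/193 - 4337 = -836768/193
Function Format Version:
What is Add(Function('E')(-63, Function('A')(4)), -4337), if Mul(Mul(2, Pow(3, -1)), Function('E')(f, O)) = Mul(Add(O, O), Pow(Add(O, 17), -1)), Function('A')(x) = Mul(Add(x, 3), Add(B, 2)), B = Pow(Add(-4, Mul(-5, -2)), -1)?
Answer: Rational(-836768, 193) ≈ -4335.6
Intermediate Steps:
B = Rational(1, 6) (B = Pow(Add(-4, 10), -1) = Pow(6, -1) = Rational(1, 6) ≈ 0.16667)
Function('A')(x) = Add(Rational(13, 2), Mul(Rational(13, 6), x)) (Function('A')(x) = Mul(Add(x, 3), Add(Rational(1, 6), 2)) = Mul(Add(3, x), Rational(13, 6)) = Add(Rational(13, 2), Mul(Rational(13, 6), x)))
Function('E')(f, O) = Mul(3, O, Pow(Add(17, O), -1)) (Function('E')(f, O) = Mul(Rational(3, 2), Mul(Add(O, O), Pow(Add(O, 17), -1))) = Mul(Rational(3, 2), Mul(Mul(2, O), Pow(Add(17, O), -1))) = Mul(Rational(3, 2), Mul(2, O, Pow(Add(17, O), -1))) = Mul(3, O, Pow(Add(17, O), -1)))
Add(Function('E')(-63, Function('A')(4)), -4337) = Add(Mul(3, Add(Rational(13, 2), Mul(Rational(13, 6), 4)), Pow(Add(17, Add(Rational(13, 2), Mul(Rational(13, 6), 4))), -1)), -4337) = Add(Mul(3, Add(Rational(13, 2), Rational(26, 3)), Pow(Add(17, Add(Rational(13, 2), Rational(26, 3))), -1)), -4337) = Add(Mul(3, Rational(91, 6), Pow(Add(17, Rational(91, 6)), -1)), -4337) = Add(Mul(3, Rational(91, 6), Pow(Rational(193, 6), -1)), -4337) = Add(Mul(3, Rational(91, 6), Rational(6, 193)), -4337) = Add(Rational(273, 193), -4337) = Rational(-836768, 193)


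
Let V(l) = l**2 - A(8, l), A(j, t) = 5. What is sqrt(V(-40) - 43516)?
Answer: I*sqrt(41921) ≈ 204.75*I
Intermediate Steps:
V(l) = -5 + l**2 (V(l) = l**2 - 1*5 = l**2 - 5 = -5 + l**2)
sqrt(V(-40) - 43516) = sqrt((-5 + (-40)**2) - 43516) = sqrt((-5 + 1600) - 43516) = sqrt(1595 - 43516) = sqrt(-41921) = I*sqrt(41921)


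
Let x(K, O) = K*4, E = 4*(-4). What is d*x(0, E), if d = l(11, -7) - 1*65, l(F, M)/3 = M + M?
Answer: 0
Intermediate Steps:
l(F, M) = 6*M (l(F, M) = 3*(M + M) = 3*(2*M) = 6*M)
E = -16
d = -107 (d = 6*(-7) - 1*65 = -42 - 65 = -107)
x(K, O) = 4*K
d*x(0, E) = -428*0 = -107*0 = 0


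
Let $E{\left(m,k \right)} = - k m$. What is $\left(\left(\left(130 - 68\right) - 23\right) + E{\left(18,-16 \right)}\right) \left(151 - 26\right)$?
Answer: $40875$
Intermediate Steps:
$E{\left(m,k \right)} = - k m$
$\left(\left(\left(130 - 68\right) - 23\right) + E{\left(18,-16 \right)}\right) \left(151 - 26\right) = \left(\left(\left(130 - 68\right) - 23\right) - \left(-16\right) 18\right) \left(151 - 26\right) = \left(\left(62 - 23\right) + 288\right) 125 = \left(39 + 288\right) 125 = 327 \cdot 125 = 40875$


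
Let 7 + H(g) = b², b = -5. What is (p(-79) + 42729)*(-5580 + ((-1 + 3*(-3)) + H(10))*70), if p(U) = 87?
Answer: -214936320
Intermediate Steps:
H(g) = 18 (H(g) = -7 + (-5)² = -7 + 25 = 18)
(p(-79) + 42729)*(-5580 + ((-1 + 3*(-3)) + H(10))*70) = (87 + 42729)*(-5580 + ((-1 + 3*(-3)) + 18)*70) = 42816*(-5580 + ((-1 - 9) + 18)*70) = 42816*(-5580 + (-10 + 18)*70) = 42816*(-5580 + 8*70) = 42816*(-5580 + 560) = 42816*(-5020) = -214936320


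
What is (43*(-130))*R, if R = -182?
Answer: 1017380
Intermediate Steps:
(43*(-130))*R = (43*(-130))*(-182) = -5590*(-182) = 1017380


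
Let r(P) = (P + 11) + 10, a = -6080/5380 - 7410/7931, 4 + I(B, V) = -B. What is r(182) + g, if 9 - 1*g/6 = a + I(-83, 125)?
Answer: -436530379/2133439 ≈ -204.61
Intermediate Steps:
I(B, V) = -4 - B
a = -4404314/2133439 (a = -6080*1/5380 - 7410*1/7931 = -304/269 - 7410/7931 = -4404314/2133439 ≈ -2.0644)
r(P) = 21 + P (r(P) = (11 + P) + 10 = 21 + P)
g = -869618496/2133439 (g = 54 - 6*(-4404314/2133439 + (-4 - 1*(-83))) = 54 - 6*(-4404314/2133439 + (-4 + 83)) = 54 - 6*(-4404314/2133439 + 79) = 54 - 6*164137367/2133439 = 54 - 984824202/2133439 = -869618496/2133439 ≈ -407.61)
r(182) + g = (21 + 182) - 869618496/2133439 = 203 - 869618496/2133439 = -436530379/2133439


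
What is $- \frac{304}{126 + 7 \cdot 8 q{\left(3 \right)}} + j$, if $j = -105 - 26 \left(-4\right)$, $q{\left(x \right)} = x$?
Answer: $- \frac{299}{147} \approx -2.034$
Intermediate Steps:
$j = -1$ ($j = -105 - -104 = -105 + 104 = -1$)
$- \frac{304}{126 + 7 \cdot 8 q{\left(3 \right)}} + j = - \frac{304}{126 + 7 \cdot 8 \cdot 3} - 1 = - \frac{304}{126 + 56 \cdot 3} - 1 = - \frac{304}{126 + 168} - 1 = - \frac{304}{294} - 1 = \left(-304\right) \frac{1}{294} - 1 = - \frac{152}{147} - 1 = - \frac{299}{147}$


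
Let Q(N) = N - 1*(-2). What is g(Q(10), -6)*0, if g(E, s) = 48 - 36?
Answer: 0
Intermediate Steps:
Q(N) = 2 + N (Q(N) = N + 2 = 2 + N)
g(E, s) = 12
g(Q(10), -6)*0 = 12*0 = 0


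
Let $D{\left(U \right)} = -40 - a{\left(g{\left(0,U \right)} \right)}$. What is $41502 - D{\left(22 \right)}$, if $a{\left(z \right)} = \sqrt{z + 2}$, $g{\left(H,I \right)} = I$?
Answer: $41542 + 2 \sqrt{6} \approx 41547.0$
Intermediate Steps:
$a{\left(z \right)} = \sqrt{2 + z}$
$D{\left(U \right)} = -40 - \sqrt{2 + U}$
$41502 - D{\left(22 \right)} = 41502 - \left(-40 - \sqrt{2 + 22}\right) = 41502 - \left(-40 - \sqrt{24}\right) = 41502 - \left(-40 - 2 \sqrt{6}\right) = 41502 + \left(40 + 2 \sqrt{6}\right) = 41542 + 2 \sqrt{6}$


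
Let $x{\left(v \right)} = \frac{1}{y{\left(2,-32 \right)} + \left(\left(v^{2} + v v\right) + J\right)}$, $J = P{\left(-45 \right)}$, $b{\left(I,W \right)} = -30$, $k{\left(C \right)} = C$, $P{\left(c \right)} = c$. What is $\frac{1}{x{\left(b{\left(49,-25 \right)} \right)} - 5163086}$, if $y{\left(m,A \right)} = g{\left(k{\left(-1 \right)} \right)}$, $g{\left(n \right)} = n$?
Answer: $- \frac{1754}{9056052843} \approx -1.9368 \cdot 10^{-7}$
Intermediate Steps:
$y{\left(m,A \right)} = -1$
$J = -45$
$x{\left(v \right)} = \frac{1}{-46 + 2 v^{2}}$ ($x{\left(v \right)} = \frac{1}{-1 - \left(45 - v^{2} - v v\right)} = \frac{1}{-1 + \left(\left(v^{2} + v^{2}\right) - 45\right)} = \frac{1}{-1 + \left(2 v^{2} - 45\right)} = \frac{1}{-1 + \left(-45 + 2 v^{2}\right)} = \frac{1}{-46 + 2 v^{2}}$)
$\frac{1}{x{\left(b{\left(49,-25 \right)} \right)} - 5163086} = \frac{1}{\frac{1}{2 \left(-23 + \left(-30\right)^{2}\right)} - 5163086} = \frac{1}{\frac{1}{2 \left(-23 + 900\right)} - 5163086} = \frac{1}{\frac{1}{2 \cdot 877} - 5163086} = \frac{1}{\frac{1}{2} \cdot \frac{1}{877} - 5163086} = \frac{1}{\frac{1}{1754} - 5163086} = \frac{1}{- \frac{9056052843}{1754}} = - \frac{1754}{9056052843}$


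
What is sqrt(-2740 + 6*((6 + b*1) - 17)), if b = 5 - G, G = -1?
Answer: I*sqrt(2770) ≈ 52.631*I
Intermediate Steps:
b = 6 (b = 5 - 1*(-1) = 5 + 1 = 6)
sqrt(-2740 + 6*((6 + b*1) - 17)) = sqrt(-2740 + 6*((6 + 6*1) - 17)) = sqrt(-2740 + 6*((6 + 6) - 17)) = sqrt(-2740 + 6*(12 - 17)) = sqrt(-2740 + 6*(-5)) = sqrt(-2740 - 30) = sqrt(-2770) = I*sqrt(2770)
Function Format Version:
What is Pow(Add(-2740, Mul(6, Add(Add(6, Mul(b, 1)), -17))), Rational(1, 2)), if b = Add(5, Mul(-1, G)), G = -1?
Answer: Mul(I, Pow(2770, Rational(1, 2))) ≈ Mul(52.631, I)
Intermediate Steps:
b = 6 (b = Add(5, Mul(-1, -1)) = Add(5, 1) = 6)
Pow(Add(-2740, Mul(6, Add(Add(6, Mul(b, 1)), -17))), Rational(1, 2)) = Pow(Add(-2740, Mul(6, Add(Add(6, Mul(6, 1)), -17))), Rational(1, 2)) = Pow(Add(-2740, Mul(6, Add(Add(6, 6), -17))), Rational(1, 2)) = Pow(Add(-2740, Mul(6, Add(12, -17))), Rational(1, 2)) = Pow(Add(-2740, Mul(6, -5)), Rational(1, 2)) = Pow(Add(-2740, -30), Rational(1, 2)) = Pow(-2770, Rational(1, 2)) = Mul(I, Pow(2770, Rational(1, 2)))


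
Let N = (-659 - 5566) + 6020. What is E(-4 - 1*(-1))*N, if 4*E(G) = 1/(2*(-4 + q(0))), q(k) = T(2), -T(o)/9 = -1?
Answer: -41/8 ≈ -5.1250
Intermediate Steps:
T(o) = 9 (T(o) = -9*(-1) = 9)
q(k) = 9
N = -205 (N = -6225 + 6020 = -205)
E(G) = 1/40 (E(G) = 1/(4*((2*(-4 + 9)))) = 1/(4*((2*5))) = (¼)/10 = (¼)*(⅒) = 1/40)
E(-4 - 1*(-1))*N = (1/40)*(-205) = -41/8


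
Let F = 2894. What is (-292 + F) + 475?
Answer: 3077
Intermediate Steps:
(-292 + F) + 475 = (-292 + 2894) + 475 = 2602 + 475 = 3077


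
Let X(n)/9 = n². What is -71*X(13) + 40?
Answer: -107951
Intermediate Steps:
X(n) = 9*n²
-71*X(13) + 40 = -639*13² + 40 = -639*169 + 40 = -71*1521 + 40 = -107991 + 40 = -107951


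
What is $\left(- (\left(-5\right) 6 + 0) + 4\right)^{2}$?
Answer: $1156$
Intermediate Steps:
$\left(- (\left(-5\right) 6 + 0) + 4\right)^{2} = \left(- (-30 + 0) + 4\right)^{2} = \left(\left(-1\right) \left(-30\right) + 4\right)^{2} = \left(30 + 4\right)^{2} = 34^{2} = 1156$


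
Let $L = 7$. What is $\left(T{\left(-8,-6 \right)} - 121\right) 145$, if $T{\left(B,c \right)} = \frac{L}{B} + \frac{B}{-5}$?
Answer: $- \frac{139519}{8} \approx -17440.0$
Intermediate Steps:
$T{\left(B,c \right)} = \frac{7}{B} - \frac{B}{5}$ ($T{\left(B,c \right)} = \frac{7}{B} + \frac{B}{-5} = \frac{7}{B} + B \left(- \frac{1}{5}\right) = \frac{7}{B} - \frac{B}{5}$)
$\left(T{\left(-8,-6 \right)} - 121\right) 145 = \left(\left(\frac{7}{-8} - - \frac{8}{5}\right) - 121\right) 145 = \left(\left(7 \left(- \frac{1}{8}\right) + \frac{8}{5}\right) - 121\right) 145 = \left(\left(- \frac{7}{8} + \frac{8}{5}\right) - 121\right) 145 = \left(\frac{29}{40} - 121\right) 145 = \left(- \frac{4811}{40}\right) 145 = - \frac{139519}{8}$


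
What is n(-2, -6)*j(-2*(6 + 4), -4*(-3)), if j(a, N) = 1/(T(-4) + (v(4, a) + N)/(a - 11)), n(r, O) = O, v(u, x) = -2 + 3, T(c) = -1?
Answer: 93/22 ≈ 4.2273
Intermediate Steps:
v(u, x) = 1
j(a, N) = 1/(-1 + (1 + N)/(-11 + a)) (j(a, N) = 1/(-1 + (1 + N)/(a - 11)) = 1/(-1 + (1 + N)/(-11 + a)))
n(-2, -6)*j(-2*(6 + 4), -4*(-3)) = -6*(-11 - 2*(6 + 4))/(12 - 4*(-3) - (-2)*(6 + 4)) = -6*(-11 - 2*10)/(12 + 12 - (-2)*10) = -6*(-11 - 20)/(12 + 12 - 1*(-20)) = -6*(-31)/(12 + 12 + 20) = -6*(-31)/44 = -3*(-31)/22 = -6*(-31/44) = 93/22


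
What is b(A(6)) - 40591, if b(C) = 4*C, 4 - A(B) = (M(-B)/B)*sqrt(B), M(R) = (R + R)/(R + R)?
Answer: -40575 - 2*sqrt(6)/3 ≈ -40577.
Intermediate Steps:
M(R) = 1 (M(R) = (2*R)/((2*R)) = (2*R)*(1/(2*R)) = 1)
A(B) = 4 - 1/sqrt(B) (A(B) = 4 - 1/B*sqrt(B) = 4 - sqrt(B)/B = 4 - 1/sqrt(B))
b(A(6)) - 40591 = 4*(4 - 1/sqrt(6)) - 40591 = 4*(4 - sqrt(6)/6) - 40591 = (16 - 2*sqrt(6)/3) - 40591 = -40575 - 2*sqrt(6)/3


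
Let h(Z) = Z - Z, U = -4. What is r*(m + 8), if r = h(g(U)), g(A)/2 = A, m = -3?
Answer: 0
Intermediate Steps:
g(A) = 2*A
h(Z) = 0
r = 0
r*(m + 8) = 0*(-3 + 8) = 0*5 = 0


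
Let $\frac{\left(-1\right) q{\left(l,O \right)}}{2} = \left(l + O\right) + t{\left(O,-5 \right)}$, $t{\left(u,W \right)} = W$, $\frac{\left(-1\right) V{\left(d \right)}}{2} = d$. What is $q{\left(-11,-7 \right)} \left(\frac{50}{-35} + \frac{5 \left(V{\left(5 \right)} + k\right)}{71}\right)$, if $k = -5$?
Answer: $- \frac{56810}{497} \approx -114.31$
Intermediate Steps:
$V{\left(d \right)} = - 2 d$
$q{\left(l,O \right)} = 10 - 2 O - 2 l$ ($q{\left(l,O \right)} = - 2 \left(\left(l + O\right) - 5\right) = - 2 \left(\left(O + l\right) - 5\right) = - 2 \left(-5 + O + l\right) = 10 - 2 O - 2 l$)
$q{\left(-11,-7 \right)} \left(\frac{50}{-35} + \frac{5 \left(V{\left(5 \right)} + k\right)}{71}\right) = \left(10 - -14 - -22\right) \left(\frac{50}{-35} + \frac{5 \left(\left(-2\right) 5 - 5\right)}{71}\right) = \left(10 + 14 + 22\right) \left(50 \left(- \frac{1}{35}\right) + 5 \left(-10 - 5\right) \frac{1}{71}\right) = 46 \left(- \frac{10}{7} + 5 \left(-15\right) \frac{1}{71}\right) = 46 \left(- \frac{10}{7} - \frac{75}{71}\right) = 46 \left(- \frac{1235}{497}\right) = - \frac{56810}{497}$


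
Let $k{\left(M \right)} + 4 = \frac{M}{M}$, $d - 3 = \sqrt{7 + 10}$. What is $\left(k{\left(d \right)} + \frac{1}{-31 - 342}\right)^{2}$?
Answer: $\frac{1254400}{139129} \approx 9.0161$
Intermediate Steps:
$d = 3 + \sqrt{17}$ ($d = 3 + \sqrt{7 + 10} = 3 + \sqrt{17} \approx 7.1231$)
$k{\left(M \right)} = -3$ ($k{\left(M \right)} = -4 + \frac{M}{M} = -4 + 1 = -3$)
$\left(k{\left(d \right)} + \frac{1}{-31 - 342}\right)^{2} = \left(-3 + \frac{1}{-31 - 342}\right)^{2} = \left(-3 + \frac{1}{-373}\right)^{2} = \left(-3 - \frac{1}{373}\right)^{2} = \left(- \frac{1120}{373}\right)^{2} = \frac{1254400}{139129}$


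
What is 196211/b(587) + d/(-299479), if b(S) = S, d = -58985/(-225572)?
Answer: 13254852965268273/39654243191956 ≈ 334.26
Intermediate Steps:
d = 58985/225572 (d = -58985*(-1/225572) = 58985/225572 ≈ 0.26149)
196211/b(587) + d/(-299479) = 196211/587 + (58985/225572)/(-299479) = 196211*(1/587) + (58985/225572)*(-1/299479) = 196211/587 - 58985/67554076988 = 13254852965268273/39654243191956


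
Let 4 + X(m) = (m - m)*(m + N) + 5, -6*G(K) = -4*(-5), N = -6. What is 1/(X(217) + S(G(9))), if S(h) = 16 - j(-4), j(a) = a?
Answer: 1/21 ≈ 0.047619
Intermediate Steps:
G(K) = -10/3 (G(K) = -(-2)*(-5)/3 = -⅙*20 = -10/3)
X(m) = 1 (X(m) = -4 + ((m - m)*(m - 6) + 5) = -4 + (0*(-6 + m) + 5) = -4 + (0 + 5) = -4 + 5 = 1)
S(h) = 20 (S(h) = 16 - 1*(-4) = 16 + 4 = 20)
1/(X(217) + S(G(9))) = 1/(1 + 20) = 1/21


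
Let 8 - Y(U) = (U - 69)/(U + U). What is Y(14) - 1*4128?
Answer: -115305/28 ≈ -4118.0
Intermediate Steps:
Y(U) = 8 - (-69 + U)/(2*U) (Y(U) = 8 - (U - 69)/(U + U) = 8 - (-69 + U)/(2*U))
Y(14) - 1*4128 = (3/2)*(23 + 5*14)/14 - 1*4128 = (3/2)*(1/14)*(23 + 70) - 4128 = (3/2)*(1/14)*93 - 4128 = 279/28 - 4128 = -115305/28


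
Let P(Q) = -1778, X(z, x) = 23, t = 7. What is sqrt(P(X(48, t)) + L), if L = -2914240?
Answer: 3*I*sqrt(324002) ≈ 1707.6*I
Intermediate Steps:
sqrt(P(X(48, t)) + L) = sqrt(-1778 - 2914240) = sqrt(-2916018) = 3*I*sqrt(324002)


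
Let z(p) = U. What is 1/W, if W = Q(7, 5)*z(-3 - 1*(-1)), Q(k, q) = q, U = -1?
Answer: -⅕ ≈ -0.20000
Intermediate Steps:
z(p) = -1
W = -5 (W = 5*(-1) = -5)
1/W = 1/(-5) = -⅕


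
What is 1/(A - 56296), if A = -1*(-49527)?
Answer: -1/6769 ≈ -0.00014773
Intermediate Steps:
A = 49527
1/(A - 56296) = 1/(49527 - 56296) = 1/(-6769) = -1/6769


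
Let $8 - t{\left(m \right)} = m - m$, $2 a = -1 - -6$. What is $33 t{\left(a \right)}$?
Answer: $264$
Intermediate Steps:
$a = \frac{5}{2}$ ($a = \frac{-1 - -6}{2} = \frac{-1 + 6}{2} = \frac{1}{2} \cdot 5 = \frac{5}{2} \approx 2.5$)
$t{\left(m \right)} = 8$ ($t{\left(m \right)} = 8 - \left(m - m\right) = 8 - 0 = 8 + 0 = 8$)
$33 t{\left(a \right)} = 33 \cdot 8 = 264$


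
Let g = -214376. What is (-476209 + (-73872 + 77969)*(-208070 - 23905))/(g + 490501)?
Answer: -950877784/276125 ≈ -3443.6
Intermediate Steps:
(-476209 + (-73872 + 77969)*(-208070 - 23905))/(g + 490501) = (-476209 + (-73872 + 77969)*(-208070 - 23905))/(-214376 + 490501) = (-476209 + 4097*(-231975))/276125 = (-476209 - 950401575)*(1/276125) = -950877784*1/276125 = -950877784/276125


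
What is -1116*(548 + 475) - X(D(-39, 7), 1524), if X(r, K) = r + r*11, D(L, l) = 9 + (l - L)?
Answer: -1142328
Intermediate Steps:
D(L, l) = 9 + l - L
X(r, K) = 12*r (X(r, K) = r + 11*r = 12*r)
-1116*(548 + 475) - X(D(-39, 7), 1524) = -1116*(548 + 475) - 12*(9 + 7 - 1*(-39)) = -1116*1023 - 12*(9 + 7 + 39) = -1141668 - 12*55 = -1141668 - 1*660 = -1141668 - 660 = -1142328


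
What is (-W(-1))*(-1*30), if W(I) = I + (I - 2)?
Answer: -120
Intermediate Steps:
W(I) = -2 + 2*I (W(I) = I + (-2 + I) = -2 + 2*I)
(-W(-1))*(-1*30) = (-(-2 + 2*(-1)))*(-1*30) = -(-2 - 2)*(-30) = -1*(-4)*(-30) = 4*(-30) = -120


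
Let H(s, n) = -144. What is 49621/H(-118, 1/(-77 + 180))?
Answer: -49621/144 ≈ -344.59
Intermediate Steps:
49621/H(-118, 1/(-77 + 180)) = 49621/(-144) = 49621*(-1/144) = -49621/144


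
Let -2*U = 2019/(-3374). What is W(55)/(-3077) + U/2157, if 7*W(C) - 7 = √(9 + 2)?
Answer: -2780991/14929025524 - √11/21539 ≈ -0.00034026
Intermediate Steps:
W(C) = 1 + √11/7 (W(C) = 1 + √(9 + 2)/7 = 1 + √11/7)
U = 2019/6748 (U = -2019/(2*(-3374)) = -2019*(-1)/(2*3374) = -½*(-2019/3374) = 2019/6748 ≈ 0.29920)
W(55)/(-3077) + U/2157 = (1 + √11/7)/(-3077) + (2019/6748)/2157 = (1 + √11/7)*(-1/3077) + (2019/6748)*(1/2157) = (-1/3077 - √11/21539) + 673/4851812 = -2780991/14929025524 - √11/21539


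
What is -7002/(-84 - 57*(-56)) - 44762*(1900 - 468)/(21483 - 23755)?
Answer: 518761342/18389 ≈ 28210.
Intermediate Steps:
-7002/(-84 - 57*(-56)) - 44762*(1900 - 468)/(21483 - 23755) = -7002/(-84 + 3192) - 44762/((-2272/1432)) = -7002/3108 - 44762/((-2272*1/1432)) = -7002*1/3108 - 44762/(-284/179) = -1167/518 - 44762*(-179/284) = -1167/518 + 4006199/142 = 518761342/18389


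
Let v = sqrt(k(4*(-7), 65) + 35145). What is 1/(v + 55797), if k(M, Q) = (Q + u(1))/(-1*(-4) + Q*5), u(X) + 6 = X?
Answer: 6119071/341421950332 - sqrt(3804149685)/1024265850996 ≈ 1.7862e-5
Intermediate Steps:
u(X) = -6 + X
k(M, Q) = (-5 + Q)/(4 + 5*Q) (k(M, Q) = (Q + (-6 + 1))/(-1*(-4) + Q*5) = (Q - 5)/(4 + 5*Q) = (-5 + Q)/(4 + 5*Q))
v = sqrt(3804149685)/329 (v = sqrt((-5 + 65)/(4 + 5*65) + 35145) = sqrt(60/(4 + 325) + 35145) = sqrt(60/329 + 35145) = sqrt(11562765/329) = sqrt(3804149685)/329 ≈ 187.47)
1/(v + 55797) = 1/(sqrt(3804149685)/329 + 55797) = 1/(55797 + sqrt(3804149685)/329)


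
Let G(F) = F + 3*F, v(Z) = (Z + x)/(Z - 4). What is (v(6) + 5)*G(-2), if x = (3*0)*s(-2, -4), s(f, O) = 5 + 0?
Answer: -64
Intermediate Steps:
s(f, O) = 5
x = 0 (x = (3*0)*5 = 0*5 = 0)
v(Z) = Z/(-4 + Z) (v(Z) = (Z + 0)/(Z - 4) = Z/(-4 + Z))
G(F) = 4*F
(v(6) + 5)*G(-2) = (6/(-4 + 6) + 5)*(4*(-2)) = (6/2 + 5)*(-8) = (6*(½) + 5)*(-8) = (3 + 5)*(-8) = 8*(-8) = -64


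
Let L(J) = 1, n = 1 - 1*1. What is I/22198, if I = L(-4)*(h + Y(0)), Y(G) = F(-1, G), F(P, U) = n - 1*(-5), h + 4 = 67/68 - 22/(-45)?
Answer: 7571/67925880 ≈ 0.00011146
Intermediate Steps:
n = 0 (n = 1 - 1 = 0)
h = -7729/3060 (h = -4 + (67/68 - 22/(-45)) = -4 + (67*(1/68) - 22*(-1/45)) = -4 + (67/68 + 22/45) = -4 + 4511/3060 = -7729/3060 ≈ -2.5258)
F(P, U) = 5 (F(P, U) = 0 - 1*(-5) = 0 + 5 = 5)
Y(G) = 5
I = 7571/3060 (I = 1*(-7729/3060 + 5) = 1*(7571/3060) = 7571/3060 ≈ 2.4742)
I/22198 = (7571/3060)/22198 = (7571/3060)*(1/22198) = 7571/67925880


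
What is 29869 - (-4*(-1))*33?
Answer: 29737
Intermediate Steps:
29869 - (-4*(-1))*33 = 29869 - 4*33 = 29869 - 1*132 = 29869 - 132 = 29737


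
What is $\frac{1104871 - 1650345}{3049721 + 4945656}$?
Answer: $- \frac{545474}{7995377} \approx -0.068224$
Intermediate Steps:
$\frac{1104871 - 1650345}{3049721 + 4945656} = - \frac{545474}{7995377}$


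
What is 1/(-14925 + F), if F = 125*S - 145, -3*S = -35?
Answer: -3/40835 ≈ -7.3466e-5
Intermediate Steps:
S = 35/3 (S = -⅓*(-35) = 35/3 ≈ 11.667)
F = 3940/3 (F = 125*(35/3) - 145 = 4375/3 - 145 = 3940/3 ≈ 1313.3)
1/(-14925 + F) = 1/(-14925 + 3940/3) = 1/(-40835/3) = -3/40835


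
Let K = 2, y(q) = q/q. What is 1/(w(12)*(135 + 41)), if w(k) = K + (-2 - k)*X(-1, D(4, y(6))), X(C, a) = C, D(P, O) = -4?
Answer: 1/2816 ≈ 0.00035511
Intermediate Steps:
y(q) = 1
w(k) = 4 + k (w(k) = 2 + (-2 - k)*(-1) = 2 + (2 + k) = 4 + k)
1/(w(12)*(135 + 41)) = 1/((4 + 12)*(135 + 41)) = 1/(16*176) = 1/2816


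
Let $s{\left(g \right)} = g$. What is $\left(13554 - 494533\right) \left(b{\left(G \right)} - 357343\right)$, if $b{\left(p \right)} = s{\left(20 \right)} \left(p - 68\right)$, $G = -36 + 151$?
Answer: $171422358537$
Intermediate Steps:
$G = 115$
$b{\left(p \right)} = -1360 + 20 p$ ($b{\left(p \right)} = 20 \left(p - 68\right) = 20 \left(-68 + p\right) = -1360 + 20 p$)
$\left(13554 - 494533\right) \left(b{\left(G \right)} - 357343\right) = \left(13554 - 494533\right) \left(\left(-1360 + 20 \cdot 115\right) - 357343\right) = - 480979 \left(\left(-1360 + 2300\right) - 357343\right) = - 480979 \left(940 - 357343\right) = \left(-480979\right) \left(-356403\right) = 171422358537$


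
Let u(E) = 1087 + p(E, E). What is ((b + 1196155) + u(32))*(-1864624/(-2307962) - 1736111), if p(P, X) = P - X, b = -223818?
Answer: -1950194802624812496/1153981 ≈ -1.6900e+12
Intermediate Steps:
u(E) = 1087 (u(E) = 1087 + (E - E) = 1087 + 0 = 1087)
((b + 1196155) + u(32))*(-1864624/(-2307962) - 1736111) = ((-223818 + 1196155) + 1087)*(-1864624/(-2307962) - 1736111) = (972337 + 1087)*(-1864624*(-1/2307962) - 1736111) = 973424*(932312/1153981 - 1736111) = 973424*(-2003438175579/1153981) = -1950194802624812496/1153981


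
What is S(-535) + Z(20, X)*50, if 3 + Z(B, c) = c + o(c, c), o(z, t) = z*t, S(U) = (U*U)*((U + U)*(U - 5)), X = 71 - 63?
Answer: 165380808450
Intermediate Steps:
X = 8
S(U) = 2*U**3*(-5 + U) (S(U) = U**2*((2*U)*(-5 + U)) = U**2*(2*U*(-5 + U)) = 2*U**3*(-5 + U))
o(z, t) = t*z
Z(B, c) = -3 + c + c**2 (Z(B, c) = -3 + (c + c*c) = -3 + (c + c**2) = -3 + c + c**2)
S(-535) + Z(20, X)*50 = 2*(-535)**3*(-5 - 535) + (-3 + 8 + 8**2)*50 = 2*(-153130375)*(-540) + (-3 + 8 + 64)*50 = 165380805000 + 69*50 = 165380805000 + 3450 = 165380808450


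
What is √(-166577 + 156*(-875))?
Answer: I*√303077 ≈ 550.52*I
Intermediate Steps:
√(-166577 + 156*(-875)) = √(-166577 - 136500) = √(-303077) = I*√303077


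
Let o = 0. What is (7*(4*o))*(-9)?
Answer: 0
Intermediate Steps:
(7*(4*o))*(-9) = (7*(4*0))*(-9) = (7*0)*(-9) = 0*(-9) = 0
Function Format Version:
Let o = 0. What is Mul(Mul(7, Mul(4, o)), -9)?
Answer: 0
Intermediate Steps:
Mul(Mul(7, Mul(4, o)), -9) = Mul(Mul(7, Mul(4, 0)), -9) = Mul(Mul(7, 0), -9) = Mul(0, -9) = 0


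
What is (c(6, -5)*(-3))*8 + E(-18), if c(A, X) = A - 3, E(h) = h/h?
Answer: -71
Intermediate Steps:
E(h) = 1
c(A, X) = -3 + A
(c(6, -5)*(-3))*8 + E(-18) = ((-3 + 6)*(-3))*8 + 1 = (3*(-3))*8 + 1 = -9*8 + 1 = -72 + 1 = -71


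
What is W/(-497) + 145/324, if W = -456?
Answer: 219809/161028 ≈ 1.3650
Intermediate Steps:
W/(-497) + 145/324 = -456/(-497) + 145/324 = -456*(-1/497) + 145*(1/324) = 456/497 + 145/324 = 219809/161028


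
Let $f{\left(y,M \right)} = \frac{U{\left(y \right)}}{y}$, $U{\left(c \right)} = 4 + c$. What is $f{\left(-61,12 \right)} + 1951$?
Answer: $\frac{119068}{61} \approx 1951.9$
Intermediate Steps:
$f{\left(y,M \right)} = \frac{4 + y}{y}$
$f{\left(-61,12 \right)} + 1951 = \frac{4 - 61}{-61} + 1951 = \left(- \frac{1}{61}\right) \left(-57\right) + 1951 = \frac{57}{61} + 1951 = \frac{119068}{61}$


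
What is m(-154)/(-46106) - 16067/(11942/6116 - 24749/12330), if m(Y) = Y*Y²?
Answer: 3492366211061431/11872364159 ≈ 2.9416e+5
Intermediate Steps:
m(Y) = Y³
m(-154)/(-46106) - 16067/(11942/6116 - 24749/12330) = (-154)³/(-46106) - 16067/(11942/6116 - 24749/12330) = -3652264*(-1/46106) - 16067/(11942*(1/6116) - 24749*1/12330) = 1826132/23053 - 16067/(5971/3058 - 24749/12330) = 1826132/23053 - 16067/(-515003/9426285) = 1826132/23053 - 16067*(-9426285/515003) = 1826132/23053 + 151452121095/515003 = 3492366211061431/11872364159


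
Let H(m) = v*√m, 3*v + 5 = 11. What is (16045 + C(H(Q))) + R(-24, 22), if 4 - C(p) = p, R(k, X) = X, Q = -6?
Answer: 16071 - 2*I*√6 ≈ 16071.0 - 4.899*I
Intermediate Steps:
v = 2 (v = -5/3 + (⅓)*11 = -5/3 + 11/3 = 2)
H(m) = 2*√m
C(p) = 4 - p
(16045 + C(H(Q))) + R(-24, 22) = (16045 + (4 - 2*√(-6))) + 22 = (16045 + (4 - 2*I*√6)) + 22 = (16049 - 2*I*√6) + 22 = 16071 - 2*I*√6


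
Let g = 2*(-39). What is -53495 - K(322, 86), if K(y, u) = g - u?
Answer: -53331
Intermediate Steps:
g = -78
K(y, u) = -78 - u
-53495 - K(322, 86) = -53495 - (-78 - 1*86) = -53495 - (-78 - 86) = -53495 - 1*(-164) = -53495 + 164 = -53331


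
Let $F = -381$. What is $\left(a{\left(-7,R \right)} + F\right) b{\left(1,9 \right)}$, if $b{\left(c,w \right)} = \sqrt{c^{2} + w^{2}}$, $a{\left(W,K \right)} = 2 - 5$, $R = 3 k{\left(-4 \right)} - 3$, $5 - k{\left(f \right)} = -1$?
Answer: $- 384 \sqrt{82} \approx -3477.3$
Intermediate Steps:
$k{\left(f \right)} = 6$ ($k{\left(f \right)} = 5 - -1 = 5 + 1 = 6$)
$R = 15$ ($R = 3 \cdot 6 - 3 = 18 - 3 = 15$)
$a{\left(W,K \right)} = -3$ ($a{\left(W,K \right)} = 2 - 5 = -3$)
$\left(a{\left(-7,R \right)} + F\right) b{\left(1,9 \right)} = \left(-3 - 381\right) \sqrt{1^{2} + 9^{2}} = - 384 \sqrt{1 + 81} = - 384 \sqrt{82}$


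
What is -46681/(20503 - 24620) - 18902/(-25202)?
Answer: 627137048/51878317 ≈ 12.089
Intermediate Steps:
-46681/(20503 - 24620) - 18902/(-25202) = -46681/(-4117) - 18902*(-1/25202) = -46681*(-1/4117) + 9451/12601 = 46681/4117 + 9451/12601 = 627137048/51878317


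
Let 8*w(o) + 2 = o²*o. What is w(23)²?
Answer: 147987225/64 ≈ 2.3123e+6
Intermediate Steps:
w(o) = -¼ + o³/8 (w(o) = -¼ + (o²*o)/8 = -¼ + o³/8)
w(23)² = (-¼ + (⅛)*23³)² = (-¼ + (⅛)*12167)² = (-¼ + 12167/8)² = (12165/8)² = 147987225/64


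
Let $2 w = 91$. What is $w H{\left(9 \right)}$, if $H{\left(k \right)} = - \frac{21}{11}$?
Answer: $- \frac{1911}{22} \approx -86.864$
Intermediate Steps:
$H{\left(k \right)} = - \frac{21}{11}$ ($H{\left(k \right)} = \left(-21\right) \frac{1}{11} = - \frac{21}{11}$)
$w = \frac{91}{2}$ ($w = \frac{1}{2} \cdot 91 = \frac{91}{2} \approx 45.5$)
$w H{\left(9 \right)} = \frac{91}{2} \left(- \frac{21}{11}\right) = - \frac{1911}{22}$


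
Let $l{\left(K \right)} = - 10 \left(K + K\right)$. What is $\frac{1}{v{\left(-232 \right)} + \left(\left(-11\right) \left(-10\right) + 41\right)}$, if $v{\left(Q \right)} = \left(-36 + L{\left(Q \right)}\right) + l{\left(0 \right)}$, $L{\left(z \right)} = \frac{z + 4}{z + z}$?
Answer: $\frac{116}{13397} \approx 0.0086586$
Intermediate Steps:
$l{\left(K \right)} = - 20 K$ ($l{\left(K \right)} = - 10 \cdot 2 K = - 20 K$)
$L{\left(z \right)} = \frac{4 + z}{2 z}$
$v{\left(Q \right)} = -36 + \frac{4 + Q}{2 Q}$ ($v{\left(Q \right)} = \left(-36 + \frac{4 + Q}{2 Q}\right) - 0 = \left(-36 + \frac{4 + Q}{2 Q}\right) + 0 = -36 + \frac{4 + Q}{2 Q}$)
$\frac{1}{v{\left(-232 \right)} + \left(\left(-11\right) \left(-10\right) + 41\right)} = \frac{1}{\left(- \frac{71}{2} + \frac{2}{-232}\right) + \left(\left(-11\right) \left(-10\right) + 41\right)} = \frac{1}{\left(- \frac{71}{2} + 2 \left(- \frac{1}{232}\right)\right) + \left(110 + 41\right)} = \frac{1}{\left(- \frac{71}{2} - \frac{1}{116}\right) + 151} = \frac{1}{- \frac{4119}{116} + 151} = \frac{1}{\frac{13397}{116}} = \frac{116}{13397}$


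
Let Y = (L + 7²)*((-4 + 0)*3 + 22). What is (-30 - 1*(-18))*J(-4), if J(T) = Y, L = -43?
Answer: -720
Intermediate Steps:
Y = 60 (Y = (-43 + 7²)*((-4 + 0)*3 + 22) = (-43 + 49)*(-4*3 + 22) = 6*(-12 + 22) = 6*10 = 60)
J(T) = 60
(-30 - 1*(-18))*J(-4) = (-30 - 1*(-18))*60 = (-30 + 18)*60 = -12*60 = -720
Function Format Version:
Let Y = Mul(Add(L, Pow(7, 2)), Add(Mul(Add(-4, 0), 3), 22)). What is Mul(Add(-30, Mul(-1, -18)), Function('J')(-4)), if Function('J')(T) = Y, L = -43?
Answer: -720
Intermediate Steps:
Y = 60 (Y = Mul(Add(-43, Pow(7, 2)), Add(Mul(Add(-4, 0), 3), 22)) = Mul(Add(-43, 49), Add(Mul(-4, 3), 22)) = Mul(6, Add(-12, 22)) = Mul(6, 10) = 60)
Function('J')(T) = 60
Mul(Add(-30, Mul(-1, -18)), Function('J')(-4)) = Mul(Add(-30, Mul(-1, -18)), 60) = Mul(Add(-30, 18), 60) = Mul(-12, 60) = -720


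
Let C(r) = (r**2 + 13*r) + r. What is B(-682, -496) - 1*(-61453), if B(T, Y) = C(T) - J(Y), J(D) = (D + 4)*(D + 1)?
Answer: 273489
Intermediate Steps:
J(D) = (1 + D)*(4 + D) (J(D) = (4 + D)*(1 + D) = (1 + D)*(4 + D))
C(r) = r**2 + 14*r
B(T, Y) = -4 - Y**2 - 5*Y + T*(14 + T) (B(T, Y) = T*(14 + T) - (4 + Y**2 + 5*Y) = T*(14 + T) + (-4 - Y**2 - 5*Y) = -4 - Y**2 - 5*Y + T*(14 + T))
B(-682, -496) - 1*(-61453) = (-4 - 1*(-496)**2 - 5*(-496) - 682*(14 - 682)) - 1*(-61453) = (-4 - 1*246016 + 2480 - 682*(-668)) + 61453 = (-4 - 246016 + 2480 + 455576) + 61453 = 212036 + 61453 = 273489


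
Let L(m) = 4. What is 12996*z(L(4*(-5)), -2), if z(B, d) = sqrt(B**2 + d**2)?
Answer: 25992*sqrt(5) ≈ 58120.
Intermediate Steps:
12996*z(L(4*(-5)), -2) = 12996*sqrt(4**2 + (-2)**2) = 12996*sqrt(16 + 4) = 12996*sqrt(20) = 12996*(2*sqrt(5)) = 25992*sqrt(5)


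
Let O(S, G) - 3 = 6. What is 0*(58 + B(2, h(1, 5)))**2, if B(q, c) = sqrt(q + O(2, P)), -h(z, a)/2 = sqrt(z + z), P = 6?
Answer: 0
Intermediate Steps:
O(S, G) = 9 (O(S, G) = 3 + 6 = 9)
h(z, a) = -2*sqrt(2)*sqrt(z) (h(z, a) = -2*sqrt(z + z) = -2*sqrt(2)*sqrt(z))
B(q, c) = sqrt(9 + q) (B(q, c) = sqrt(q + 9) = sqrt(9 + q))
0*(58 + B(2, h(1, 5)))**2 = 0*(58 + sqrt(9 + 2))**2 = 0*(58 + sqrt(11))**2 = 0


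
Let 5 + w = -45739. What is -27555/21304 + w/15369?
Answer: -466007657/109140392 ≈ -4.2698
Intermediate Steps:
w = -45744 (w = -5 - 45739 = -45744)
-27555/21304 + w/15369 = -27555/21304 - 45744/15369 = -27555*1/21304 - 45744*1/15369 = -27555/21304 - 15248/5123 = -466007657/109140392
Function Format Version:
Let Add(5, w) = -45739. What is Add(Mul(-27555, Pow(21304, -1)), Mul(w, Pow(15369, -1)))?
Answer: Rational(-466007657, 109140392) ≈ -4.2698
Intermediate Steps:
w = -45744 (w = Add(-5, -45739) = -45744)
Add(Mul(-27555, Pow(21304, -1)), Mul(w, Pow(15369, -1))) = Add(Mul(-27555, Pow(21304, -1)), Mul(-45744, Pow(15369, -1))) = Add(Mul(-27555, Rational(1, 21304)), Mul(-45744, Rational(1, 15369))) = Add(Rational(-27555, 21304), Rational(-15248, 5123)) = Rational(-466007657, 109140392)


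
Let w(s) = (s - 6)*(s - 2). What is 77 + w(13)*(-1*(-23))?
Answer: 1848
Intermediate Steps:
w(s) = (-6 + s)*(-2 + s)
77 + w(13)*(-1*(-23)) = 77 + (12 + 13² - 8*13)*(-1*(-23)) = 77 + (12 + 169 - 104)*23 = 77 + 77*23 = 77 + 1771 = 1848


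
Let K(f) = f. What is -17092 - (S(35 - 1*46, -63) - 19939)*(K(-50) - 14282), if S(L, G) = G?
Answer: -286685756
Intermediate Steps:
-17092 - (S(35 - 1*46, -63) - 19939)*(K(-50) - 14282) = -17092 - (-63 - 19939)*(-50 - 14282) = -17092 - (-20002)*(-14332) = -17092 - 1*286668664 = -17092 - 286668664 = -286685756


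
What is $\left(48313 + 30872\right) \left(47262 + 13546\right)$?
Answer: $4815081480$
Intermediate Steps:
$\left(48313 + 30872\right) \left(47262 + 13546\right) = 79185 \cdot 60808 = 4815081480$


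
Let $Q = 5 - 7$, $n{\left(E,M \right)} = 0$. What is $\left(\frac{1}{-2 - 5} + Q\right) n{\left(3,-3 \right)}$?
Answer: $0$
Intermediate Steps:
$Q = -2$ ($Q = 5 - 7 = -2$)
$\left(\frac{1}{-2 - 5} + Q\right) n{\left(3,-3 \right)} = \left(\frac{1}{-2 - 5} - 2\right) 0 = \left(\frac{1}{-7} - 2\right) 0 = \left(- \frac{1}{7} - 2\right) 0 = \left(- \frac{15}{7}\right) 0 = 0$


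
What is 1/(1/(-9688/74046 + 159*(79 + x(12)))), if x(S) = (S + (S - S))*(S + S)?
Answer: 308628325/5289 ≈ 58353.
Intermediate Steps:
x(S) = 2*S² (x(S) = (S + 0)*(2*S) = S*(2*S) = 2*S²)
1/(1/(-9688/74046 + 159*(79 + x(12)))) = 1/(1/(-9688/74046 + 159*(79 + 2*12²))) = 1/(1/(-9688*1/74046 + 159*(79 + 2*144))) = 1/(1/(-692/5289 + 159*(79 + 288))) = 1/(1/(-692/5289 + 159*367)) = 1/(1/(-692/5289 + 58353)) = 1/(1/(308628325/5289)) = 1/(5289/308628325) = 308628325/5289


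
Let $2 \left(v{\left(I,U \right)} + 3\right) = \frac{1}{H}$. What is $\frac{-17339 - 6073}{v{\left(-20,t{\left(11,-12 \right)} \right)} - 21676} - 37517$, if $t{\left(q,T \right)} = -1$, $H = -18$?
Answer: $- \frac{29279112233}{780445} \approx -37516.0$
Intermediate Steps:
$v{\left(I,U \right)} = - \frac{109}{36}$ ($v{\left(I,U \right)} = -3 + \frac{1}{2 \left(-18\right)} = -3 + \frac{1}{2} \left(- \frac{1}{18}\right) = -3 - \frac{1}{36} = - \frac{109}{36}$)
$\frac{-17339 - 6073}{v{\left(-20,t{\left(11,-12 \right)} \right)} - 21676} - 37517 = \frac{-17339 - 6073}{- \frac{109}{36} - 21676} - 37517 = - \frac{23412}{- \frac{780445}{36}} - 37517 = \left(-23412\right) \left(- \frac{36}{780445}\right) - 37517 = \frac{842832}{780445} - 37517 = - \frac{29279112233}{780445}$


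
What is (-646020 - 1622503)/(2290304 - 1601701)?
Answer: -2268523/688603 ≈ -3.2944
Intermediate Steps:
(-646020 - 1622503)/(2290304 - 1601701) = -2268523/688603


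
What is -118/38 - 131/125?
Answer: -9864/2375 ≈ -4.1533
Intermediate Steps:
-118/38 - 131/125 = -118*1/38 - 131*1/125 = -59/19 - 131/125 = -9864/2375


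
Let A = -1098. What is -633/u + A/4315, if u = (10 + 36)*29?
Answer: -4196127/5756210 ≈ -0.72897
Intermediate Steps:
u = 1334 (u = 46*29 = 1334)
-633/u + A/4315 = -633/1334 - 1098/4315 = -4196127/5756210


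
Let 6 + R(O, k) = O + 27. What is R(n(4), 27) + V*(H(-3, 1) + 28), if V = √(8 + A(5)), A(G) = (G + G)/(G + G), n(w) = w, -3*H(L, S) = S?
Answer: 108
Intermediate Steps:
H(L, S) = -S/3
R(O, k) = 21 + O (R(O, k) = -6 + (O + 27) = -6 + (27 + O) = 21 + O)
A(G) = 1 (A(G) = (2*G)/((2*G)) = (2*G)*(1/(2*G)) = 1)
V = 3 (V = √(8 + 1) = √9 = 3)
R(n(4), 27) + V*(H(-3, 1) + 28) = (21 + 4) + 3*(-⅓*1 + 28) = 25 + 3*(-⅓ + 28) = 25 + 3*(83/3) = 25 + 83 = 108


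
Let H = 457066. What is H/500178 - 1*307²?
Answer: -23570409628/250089 ≈ -94248.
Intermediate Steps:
H/500178 - 1*307² = 457066/500178 - 1*307² = 457066*(1/500178) - 1*94249 = 228533/250089 - 94249 = -23570409628/250089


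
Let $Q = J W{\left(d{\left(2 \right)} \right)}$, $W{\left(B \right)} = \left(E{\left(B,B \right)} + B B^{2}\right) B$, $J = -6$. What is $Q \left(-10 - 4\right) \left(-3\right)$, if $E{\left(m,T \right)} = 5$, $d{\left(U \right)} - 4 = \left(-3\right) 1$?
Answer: $-1512$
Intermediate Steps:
$d{\left(U \right)} = 1$ ($d{\left(U \right)} = 4 - 3 = 1$)
$W{\left(B \right)} = B \left(5 + B^{3}\right)$ ($W{\left(B \right)} = \left(5 + B B^{2}\right) B = \left(5 + B^{3}\right) B = B \left(5 + B^{3}\right)$)
$Q = -36$ ($Q = - 6 \cdot 1 \left(5 + 1^{3}\right) = - 6 \cdot 1 \left(5 + 1\right) = - 6 \cdot 1 \cdot 6 = \left(-6\right) 6 = -36$)
$Q \left(-10 - 4\right) \left(-3\right) = - 36 \left(-10 - 4\right) \left(-3\right) = \left(-36\right) \left(-14\right) \left(-3\right) = 504 \left(-3\right) = -1512$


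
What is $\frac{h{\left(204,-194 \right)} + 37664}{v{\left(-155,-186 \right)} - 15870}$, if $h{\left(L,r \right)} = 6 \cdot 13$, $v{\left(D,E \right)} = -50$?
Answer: $- \frac{18871}{7960} \approx -2.3707$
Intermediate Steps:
$h{\left(L,r \right)} = 78$
$\frac{h{\left(204,-194 \right)} + 37664}{v{\left(-155,-186 \right)} - 15870} = \frac{78 + 37664}{-50 - 15870} = \frac{37742}{-15920} = 37742 \left(- \frac{1}{15920}\right) = - \frac{18871}{7960}$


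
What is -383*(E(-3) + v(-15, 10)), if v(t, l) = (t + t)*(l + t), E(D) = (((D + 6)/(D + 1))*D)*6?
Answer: -67791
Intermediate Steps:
E(D) = 6*D*(6 + D)/(1 + D) (E(D) = (((6 + D)/(1 + D))*D)*6 = (D*(6 + D)/(1 + D))*6 = 6*D*(6 + D)/(1 + D))
v(t, l) = 2*t*(l + t) (v(t, l) = (2*t)*(l + t) = 2*t*(l + t))
-383*(E(-3) + v(-15, 10)) = -383*(6*(-3)*(6 - 3)/(1 - 3) + 2*(-15)*(10 - 15)) = -383*(6*(-3)*3/(-2) + 2*(-15)*(-5)) = -383*(6*(-3)*(-½)*3 + 150) = -383*(27 + 150) = -383*177 = -67791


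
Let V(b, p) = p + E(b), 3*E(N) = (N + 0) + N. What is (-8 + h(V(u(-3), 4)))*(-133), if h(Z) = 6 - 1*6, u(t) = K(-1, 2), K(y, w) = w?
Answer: 1064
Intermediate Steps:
E(N) = 2*N/3 (E(N) = ((N + 0) + N)/3 = (N + N)/3 = (2*N)/3 = 2*N/3)
u(t) = 2
V(b, p) = p + 2*b/3
h(Z) = 0 (h(Z) = 6 - 6 = 0)
(-8 + h(V(u(-3), 4)))*(-133) = (-8 + 0)*(-133) = -8*(-133) = 1064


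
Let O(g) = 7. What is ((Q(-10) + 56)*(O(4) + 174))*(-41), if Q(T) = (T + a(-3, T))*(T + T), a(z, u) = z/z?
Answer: -1751356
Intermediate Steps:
a(z, u) = 1
Q(T) = 2*T*(1 + T) (Q(T) = (T + 1)*(T + T) = (1 + T)*(2*T) = 2*T*(1 + T))
((Q(-10) + 56)*(O(4) + 174))*(-41) = ((2*(-10)*(1 - 10) + 56)*(7 + 174))*(-41) = ((2*(-10)*(-9) + 56)*181)*(-41) = ((180 + 56)*181)*(-41) = (236*181)*(-41) = 42716*(-41) = -1751356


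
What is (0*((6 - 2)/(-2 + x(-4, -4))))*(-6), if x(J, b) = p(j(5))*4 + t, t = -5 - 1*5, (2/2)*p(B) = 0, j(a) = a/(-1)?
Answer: 0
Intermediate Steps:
j(a) = -a (j(a) = a*(-1) = -a)
p(B) = 0
t = -10 (t = -5 - 5 = -10)
x(J, b) = -10 (x(J, b) = 0*4 - 10 = 0 - 10 = -10)
(0*((6 - 2)/(-2 + x(-4, -4))))*(-6) = (0*((6 - 2)/(-2 - 10)))*(-6) = (0*(4/(-12)))*(-6) = (0*(4*(-1/12)))*(-6) = (0*(-⅓))*(-6) = 0*(-6) = 0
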